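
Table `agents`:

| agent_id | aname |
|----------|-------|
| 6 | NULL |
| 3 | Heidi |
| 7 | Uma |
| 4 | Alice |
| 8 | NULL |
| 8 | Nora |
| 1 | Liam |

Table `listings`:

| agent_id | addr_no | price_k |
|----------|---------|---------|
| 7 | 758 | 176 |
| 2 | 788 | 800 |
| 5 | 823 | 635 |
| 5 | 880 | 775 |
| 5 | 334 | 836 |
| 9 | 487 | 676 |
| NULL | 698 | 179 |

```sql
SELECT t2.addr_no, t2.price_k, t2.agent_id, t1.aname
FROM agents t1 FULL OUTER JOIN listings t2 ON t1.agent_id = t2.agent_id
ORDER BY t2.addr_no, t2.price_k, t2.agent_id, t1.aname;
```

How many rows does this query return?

13

FULL OUTER JOIN keeps every row from both sides; unmatched rows get NULL for the other side's columns.
Matching on t1.agent_id = t2.agent_id. A NULL in a compared column never satisfies the condition.
- t1 (agent_id=6) has no partner → padded with NULL.
- t1 (agent_id=3) has no partner → padded with NULL.
- t1 (agent_id=7) pairs with 1 row(s) of t2.
- t1 (agent_id=4) has no partner → padded with NULL.
- t1 (agent_id=8) has no partner → padded with NULL.
- t1 (agent_id=8) has no partner → padded with NULL.
- t1 (agent_id=1) has no partner → padded with NULL.
- 6 t2 row(s) had no t1 match → kept, t1 columns NULL.
Total: 1 matched + 12 padded = 13 rows.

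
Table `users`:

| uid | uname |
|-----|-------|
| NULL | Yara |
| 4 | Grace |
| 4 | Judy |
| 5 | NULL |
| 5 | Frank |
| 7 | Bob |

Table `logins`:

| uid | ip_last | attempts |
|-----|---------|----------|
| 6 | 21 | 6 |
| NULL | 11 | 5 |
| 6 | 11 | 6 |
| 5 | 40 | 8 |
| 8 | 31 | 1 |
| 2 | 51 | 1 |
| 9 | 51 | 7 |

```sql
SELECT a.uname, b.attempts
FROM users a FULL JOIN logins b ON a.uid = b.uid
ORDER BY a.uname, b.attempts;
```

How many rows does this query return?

FULL OUTER JOIN keeps every row from both sides; unmatched rows get NULL for the other side's columns.
Matching on a.uid = b.uid. A NULL in a compared column never satisfies the condition.
- uid=NULL: no b row matches, row kept with b columns NULL.
- uid=4: no b row matches, row kept with b columns NULL.
- uid=4: no b row matches, row kept with b columns NULL.
- uid=5: 1 matching b row(s), so 1 row(s) emitted.
- uid=5: 1 matching b row(s), so 1 row(s) emitted.
- uid=7: no b row matches, row kept with b columns NULL.
- plus 6 unmatched b row(s), each kept with NULL a columns.
Total: 2 matched + 10 padded = 12 rows.

12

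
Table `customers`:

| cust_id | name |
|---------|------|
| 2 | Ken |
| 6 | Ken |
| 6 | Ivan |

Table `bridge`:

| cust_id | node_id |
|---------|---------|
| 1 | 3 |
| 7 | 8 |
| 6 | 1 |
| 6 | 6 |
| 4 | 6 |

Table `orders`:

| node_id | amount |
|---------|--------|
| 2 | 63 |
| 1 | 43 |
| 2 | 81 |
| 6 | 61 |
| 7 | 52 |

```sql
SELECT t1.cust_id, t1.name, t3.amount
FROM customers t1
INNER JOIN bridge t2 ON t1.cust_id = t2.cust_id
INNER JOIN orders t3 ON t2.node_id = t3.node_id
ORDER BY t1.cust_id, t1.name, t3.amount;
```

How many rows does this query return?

4

Step 1 — t1 INNER JOIN t2 on cust_id → 4 row(s).
Then INNER JOIN `orders t3` on node_id: keep only rows whose t2.node_id appears in t3.
Result: 4 row(s).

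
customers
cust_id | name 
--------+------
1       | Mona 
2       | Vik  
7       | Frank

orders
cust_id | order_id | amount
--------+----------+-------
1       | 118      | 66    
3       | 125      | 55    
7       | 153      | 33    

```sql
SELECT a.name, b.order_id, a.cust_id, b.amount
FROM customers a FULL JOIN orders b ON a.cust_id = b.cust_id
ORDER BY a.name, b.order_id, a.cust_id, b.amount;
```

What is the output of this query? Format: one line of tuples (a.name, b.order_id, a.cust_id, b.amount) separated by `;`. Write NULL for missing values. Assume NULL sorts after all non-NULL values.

(Frank, 153, 7, 33); (Mona, 118, 1, 66); (Vik, NULL, 2, NULL); (NULL, 125, NULL, 55)

FULL OUTER JOIN keeps every row from both sides; unmatched rows get NULL for the other side's columns.
Matching on a.cust_id = b.cust_id.
- a row (cust_id=1): matches 1 b row(s) → 1 output row(s).
- a row (cust_id=2): no match → kept, b columns NULL.
- a row (cust_id=7): matches 1 b row(s) → 1 output row(s).
- 1 row(s) from b found no a partner → padded with NULL.
After projecting and ordering:
a.name | b.order_id | a.cust_id | b.amount
Frank | 153 | 7 | 33
Mona | 118 | 1 | 66
Vik | NULL | 2 | NULL
NULL | 125 | NULL | 55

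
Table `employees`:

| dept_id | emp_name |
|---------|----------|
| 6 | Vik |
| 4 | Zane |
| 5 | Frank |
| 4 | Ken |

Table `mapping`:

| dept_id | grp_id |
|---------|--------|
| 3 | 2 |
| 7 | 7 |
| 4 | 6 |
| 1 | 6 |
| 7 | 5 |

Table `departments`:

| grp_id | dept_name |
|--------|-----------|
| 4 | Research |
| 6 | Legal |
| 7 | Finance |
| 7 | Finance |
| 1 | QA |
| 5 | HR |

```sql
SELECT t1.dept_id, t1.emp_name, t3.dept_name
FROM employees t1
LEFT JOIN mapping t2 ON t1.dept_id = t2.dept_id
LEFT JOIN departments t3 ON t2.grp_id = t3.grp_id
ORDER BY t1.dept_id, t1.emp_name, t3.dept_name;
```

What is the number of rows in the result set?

Joins associate left-to-right: employees LEFT JOIN mapping on dept_id gives 4 intermediate row(s).
Then LEFT JOIN `departments t3` on grp_id: each of those 4 rows is kept; rows whose t2.grp_id has no match in t3 get NULL for t3's columns.
Result: 4 row(s).

4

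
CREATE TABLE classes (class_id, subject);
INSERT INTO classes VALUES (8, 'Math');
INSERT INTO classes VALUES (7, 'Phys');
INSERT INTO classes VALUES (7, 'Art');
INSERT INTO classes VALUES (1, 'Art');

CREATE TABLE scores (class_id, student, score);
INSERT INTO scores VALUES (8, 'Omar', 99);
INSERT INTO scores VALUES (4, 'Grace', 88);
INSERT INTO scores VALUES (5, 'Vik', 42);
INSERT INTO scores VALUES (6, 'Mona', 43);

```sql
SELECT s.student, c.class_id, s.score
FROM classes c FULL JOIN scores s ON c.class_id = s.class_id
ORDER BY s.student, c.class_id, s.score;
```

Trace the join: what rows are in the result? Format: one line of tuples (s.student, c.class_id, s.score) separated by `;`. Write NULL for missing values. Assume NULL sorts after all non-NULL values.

(Grace, NULL, 88); (Mona, NULL, 43); (Omar, 8, 99); (Vik, NULL, 42); (NULL, 1, NULL); (NULL, 7, NULL); (NULL, 7, NULL)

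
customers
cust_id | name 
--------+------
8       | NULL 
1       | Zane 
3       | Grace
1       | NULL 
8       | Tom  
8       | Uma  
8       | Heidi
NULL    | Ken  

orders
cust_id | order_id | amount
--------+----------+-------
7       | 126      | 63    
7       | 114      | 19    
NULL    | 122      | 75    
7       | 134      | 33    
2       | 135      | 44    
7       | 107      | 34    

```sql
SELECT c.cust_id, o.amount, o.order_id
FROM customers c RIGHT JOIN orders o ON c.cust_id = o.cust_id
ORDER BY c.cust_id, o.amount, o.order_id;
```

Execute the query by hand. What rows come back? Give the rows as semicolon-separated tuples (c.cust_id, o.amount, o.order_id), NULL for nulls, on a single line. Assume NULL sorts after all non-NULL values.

(NULL, 19, 114); (NULL, 33, 134); (NULL, 34, 107); (NULL, 44, 135); (NULL, 63, 126); (NULL, 75, 122)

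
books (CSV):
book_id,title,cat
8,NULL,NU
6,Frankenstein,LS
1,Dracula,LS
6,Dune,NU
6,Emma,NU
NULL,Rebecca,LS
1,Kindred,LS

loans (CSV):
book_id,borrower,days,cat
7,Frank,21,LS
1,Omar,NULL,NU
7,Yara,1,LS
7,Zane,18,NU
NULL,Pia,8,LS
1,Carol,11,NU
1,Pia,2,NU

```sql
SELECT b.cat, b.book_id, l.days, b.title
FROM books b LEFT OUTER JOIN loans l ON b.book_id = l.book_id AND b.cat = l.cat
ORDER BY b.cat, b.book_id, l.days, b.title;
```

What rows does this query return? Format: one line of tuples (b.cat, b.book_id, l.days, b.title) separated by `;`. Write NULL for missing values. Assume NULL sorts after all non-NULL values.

LEFT JOIN keeps every row from `books`; unmatched rows get NULL for `loans`'s columns.
Matching on b.book_id = l.book_id AND b.cat = l.cat. A NULL in a compared column never satisfies the condition.
- b row (book_id=8, cat=NU): no match → kept, l columns NULL.
- b row (book_id=6, cat=LS): no match → kept, l columns NULL.
- b row (book_id=1, cat=LS): no match → kept, l columns NULL.
- b row (book_id=6, cat=NU): no match → kept, l columns NULL.
- b row (book_id=6, cat=NU): no match → kept, l columns NULL.
- b row (book_id=NULL, cat=LS): no match → kept, l columns NULL.
- b row (book_id=1, cat=LS): no match → kept, l columns NULL.
After projecting and ordering:
b.cat | b.book_id | l.days | b.title
LS | 1 | NULL | Dracula
LS | 1 | NULL | Kindred
LS | 6 | NULL | Frankenstein
LS | NULL | NULL | Rebecca
NU | 6 | NULL | Dune
NU | 6 | NULL | Emma
NU | 8 | NULL | NULL

(LS, 1, NULL, Dracula); (LS, 1, NULL, Kindred); (LS, 6, NULL, Frankenstein); (LS, NULL, NULL, Rebecca); (NU, 6, NULL, Dune); (NU, 6, NULL, Emma); (NU, 8, NULL, NULL)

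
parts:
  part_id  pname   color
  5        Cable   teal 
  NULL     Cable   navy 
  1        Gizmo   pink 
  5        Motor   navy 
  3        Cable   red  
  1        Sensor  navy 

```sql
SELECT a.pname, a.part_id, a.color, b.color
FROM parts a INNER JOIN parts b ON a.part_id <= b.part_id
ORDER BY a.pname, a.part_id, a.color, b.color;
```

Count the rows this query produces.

17

INNER JOIN keeps only pairs where the ON condition holds.
Matching on a.part_id <= b.part_id. A NULL in a compared column never satisfies the condition.
- a row (part_id=5): matches 2 b row(s) → 2 output row(s).
- a row (part_id=NULL): no match → dropped.
- a row (part_id=1): matches 5 b row(s) → 5 output row(s).
- a row (part_id=5): matches 2 b row(s) → 2 output row(s).
- a row (part_id=3): matches 3 b row(s) → 3 output row(s).
- a row (part_id=1): matches 5 b row(s) → 5 output row(s).
Total: 17 rows.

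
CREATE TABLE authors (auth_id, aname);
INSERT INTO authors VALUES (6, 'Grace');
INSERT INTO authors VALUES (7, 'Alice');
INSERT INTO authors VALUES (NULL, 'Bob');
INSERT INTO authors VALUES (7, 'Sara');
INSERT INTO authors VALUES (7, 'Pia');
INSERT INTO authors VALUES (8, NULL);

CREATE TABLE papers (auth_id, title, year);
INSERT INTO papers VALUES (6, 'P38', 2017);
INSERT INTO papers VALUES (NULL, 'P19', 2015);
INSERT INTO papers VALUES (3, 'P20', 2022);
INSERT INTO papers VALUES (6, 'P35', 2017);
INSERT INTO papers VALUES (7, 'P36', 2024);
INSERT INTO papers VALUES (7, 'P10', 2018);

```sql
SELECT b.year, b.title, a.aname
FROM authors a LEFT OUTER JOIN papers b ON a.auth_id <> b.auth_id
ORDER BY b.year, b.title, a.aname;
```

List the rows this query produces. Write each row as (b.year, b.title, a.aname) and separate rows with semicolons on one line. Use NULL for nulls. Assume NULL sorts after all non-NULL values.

LEFT JOIN keeps every row from `authors`; unmatched rows get NULL for `papers`'s columns.
Matching on a.auth_id <> b.auth_id. A NULL in a compared column never satisfies the condition.
- a[0] auth_id=6 → 3 match(es) in b → 3 row(s).
- a[1] auth_id=7 → 3 match(es) in b → 3 row(s).
- a[2] auth_id=NULL → no match; kept with NULLs on the b side.
- a[3] auth_id=7 → 3 match(es) in b → 3 row(s).
- a[4] auth_id=7 → 3 match(es) in b → 3 row(s).
- a[5] auth_id=8 → 5 match(es) in b → 5 row(s).

(2017, P35, Alice); (2017, P35, Pia); (2017, P35, Sara); (2017, P35, NULL); (2017, P38, Alice); (2017, P38, Pia); (2017, P38, Sara); (2017, P38, NULL); (2018, P10, Grace); (2018, P10, NULL); (2022, P20, Alice); (2022, P20, Grace); (2022, P20, Pia); (2022, P20, Sara); (2022, P20, NULL); (2024, P36, Grace); (2024, P36, NULL); (NULL, NULL, Bob)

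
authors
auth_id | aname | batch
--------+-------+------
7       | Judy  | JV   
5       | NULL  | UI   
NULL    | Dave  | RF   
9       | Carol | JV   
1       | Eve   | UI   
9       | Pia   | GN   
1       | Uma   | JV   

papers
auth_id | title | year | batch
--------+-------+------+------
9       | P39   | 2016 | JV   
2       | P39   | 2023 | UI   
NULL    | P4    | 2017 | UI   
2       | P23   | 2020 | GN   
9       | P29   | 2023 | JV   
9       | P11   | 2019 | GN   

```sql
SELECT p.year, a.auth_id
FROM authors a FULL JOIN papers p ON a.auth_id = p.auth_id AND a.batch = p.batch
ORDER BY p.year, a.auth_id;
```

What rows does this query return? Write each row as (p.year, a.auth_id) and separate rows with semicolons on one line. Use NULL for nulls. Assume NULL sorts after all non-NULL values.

(2016, 9); (2017, NULL); (2019, 9); (2020, NULL); (2023, 9); (2023, NULL); (NULL, 1); (NULL, 1); (NULL, 5); (NULL, 7); (NULL, NULL)

FULL OUTER JOIN keeps every row from both sides; unmatched rows get NULL for the other side's columns.
Matching on a.auth_id = p.auth_id AND a.batch = p.batch. A NULL in a compared column never satisfies the condition.
Matched pairs: 3; unmatched a rows kept: 5; unmatched p rows kept: 3.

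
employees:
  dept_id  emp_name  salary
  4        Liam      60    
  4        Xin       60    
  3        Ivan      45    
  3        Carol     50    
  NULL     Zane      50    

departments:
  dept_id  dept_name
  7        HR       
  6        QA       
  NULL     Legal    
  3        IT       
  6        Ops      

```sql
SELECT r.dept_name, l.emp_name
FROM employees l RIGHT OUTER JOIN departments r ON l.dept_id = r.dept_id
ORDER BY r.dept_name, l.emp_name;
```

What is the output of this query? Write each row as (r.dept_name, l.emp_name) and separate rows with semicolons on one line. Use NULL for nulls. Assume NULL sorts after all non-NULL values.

RIGHT JOIN keeps every row from `departments`; unmatched rows get NULL for `employees`'s columns.
Matching on l.dept_id = r.dept_id. A NULL in a compared column never satisfies the condition.
Matched pairs: 2; unmatched r rows kept: 4.

(HR, NULL); (IT, Carol); (IT, Ivan); (Legal, NULL); (Ops, NULL); (QA, NULL)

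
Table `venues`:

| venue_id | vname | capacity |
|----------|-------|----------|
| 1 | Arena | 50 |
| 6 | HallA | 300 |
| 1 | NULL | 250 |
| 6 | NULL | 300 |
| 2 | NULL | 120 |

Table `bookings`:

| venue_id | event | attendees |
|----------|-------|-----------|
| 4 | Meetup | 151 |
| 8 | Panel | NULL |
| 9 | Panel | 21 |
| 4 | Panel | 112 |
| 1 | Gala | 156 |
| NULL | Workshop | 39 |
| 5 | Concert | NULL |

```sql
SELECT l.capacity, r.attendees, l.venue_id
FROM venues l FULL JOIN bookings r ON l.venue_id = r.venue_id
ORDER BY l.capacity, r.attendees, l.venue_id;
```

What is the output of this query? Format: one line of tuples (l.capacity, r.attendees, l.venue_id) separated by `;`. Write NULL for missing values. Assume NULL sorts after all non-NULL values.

(50, 156, 1); (120, NULL, 2); (250, 156, 1); (300, NULL, 6); (300, NULL, 6); (NULL, 21, NULL); (NULL, 39, NULL); (NULL, 112, NULL); (NULL, 151, NULL); (NULL, NULL, NULL); (NULL, NULL, NULL)

FULL OUTER JOIN keeps every row from both sides; unmatched rows get NULL for the other side's columns.
Matching on l.venue_id = r.venue_id. A NULL in a compared column never satisfies the condition.
- l row (venue_id=1): matches 1 r row(s) → 1 output row(s).
- l row (venue_id=6): no match → kept, r columns NULL.
- l row (venue_id=1): matches 1 r row(s) → 1 output row(s).
- l row (venue_id=6): no match → kept, r columns NULL.
- l row (venue_id=2): no match → kept, r columns NULL.
- 6 r row(s) had no l match → kept, l columns NULL.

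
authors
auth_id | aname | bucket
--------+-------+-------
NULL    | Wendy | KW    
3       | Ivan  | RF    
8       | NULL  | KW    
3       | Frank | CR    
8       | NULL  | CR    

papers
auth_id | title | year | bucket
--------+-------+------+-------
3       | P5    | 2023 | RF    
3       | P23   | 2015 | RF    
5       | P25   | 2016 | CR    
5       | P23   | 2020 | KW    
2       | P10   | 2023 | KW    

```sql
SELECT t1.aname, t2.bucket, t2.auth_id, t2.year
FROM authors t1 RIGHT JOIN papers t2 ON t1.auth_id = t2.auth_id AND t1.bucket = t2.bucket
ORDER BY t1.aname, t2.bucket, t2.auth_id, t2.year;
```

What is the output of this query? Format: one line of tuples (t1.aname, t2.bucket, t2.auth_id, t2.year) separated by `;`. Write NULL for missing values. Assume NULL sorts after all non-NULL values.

(Ivan, RF, 3, 2015); (Ivan, RF, 3, 2023); (NULL, CR, 5, 2016); (NULL, KW, 2, 2023); (NULL, KW, 5, 2020)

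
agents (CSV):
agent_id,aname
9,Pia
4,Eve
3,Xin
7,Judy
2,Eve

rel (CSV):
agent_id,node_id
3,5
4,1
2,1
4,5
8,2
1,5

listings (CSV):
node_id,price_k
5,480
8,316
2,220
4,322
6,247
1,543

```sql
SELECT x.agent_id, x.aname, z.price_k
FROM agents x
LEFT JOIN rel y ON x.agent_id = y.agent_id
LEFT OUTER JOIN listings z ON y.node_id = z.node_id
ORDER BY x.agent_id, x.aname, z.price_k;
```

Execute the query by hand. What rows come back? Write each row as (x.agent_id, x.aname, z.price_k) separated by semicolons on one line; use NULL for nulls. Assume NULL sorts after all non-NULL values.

Evaluate left to right. First `agents x LEFT JOIN rel y` on agent_id: 6 row(s).
Then LEFT JOIN `listings z` on node_id: each of those 6 rows is kept; rows whose y.node_id has no match in z get NULL for z's columns.

(2, Eve, 543); (3, Xin, 480); (4, Eve, 480); (4, Eve, 543); (7, Judy, NULL); (9, Pia, NULL)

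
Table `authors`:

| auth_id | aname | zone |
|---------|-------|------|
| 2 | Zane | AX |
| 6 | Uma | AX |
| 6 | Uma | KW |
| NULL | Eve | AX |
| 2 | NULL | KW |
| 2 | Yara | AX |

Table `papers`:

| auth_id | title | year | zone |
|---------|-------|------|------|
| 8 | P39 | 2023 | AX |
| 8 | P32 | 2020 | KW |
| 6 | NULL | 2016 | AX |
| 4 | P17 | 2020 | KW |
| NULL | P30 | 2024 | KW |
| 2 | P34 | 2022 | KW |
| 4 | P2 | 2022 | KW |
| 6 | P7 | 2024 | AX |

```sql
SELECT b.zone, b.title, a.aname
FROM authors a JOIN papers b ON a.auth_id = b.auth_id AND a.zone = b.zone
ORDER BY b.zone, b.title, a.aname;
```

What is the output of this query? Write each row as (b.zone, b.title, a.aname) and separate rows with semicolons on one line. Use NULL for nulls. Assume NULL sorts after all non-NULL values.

(AX, P7, Uma); (AX, NULL, Uma); (KW, P34, NULL)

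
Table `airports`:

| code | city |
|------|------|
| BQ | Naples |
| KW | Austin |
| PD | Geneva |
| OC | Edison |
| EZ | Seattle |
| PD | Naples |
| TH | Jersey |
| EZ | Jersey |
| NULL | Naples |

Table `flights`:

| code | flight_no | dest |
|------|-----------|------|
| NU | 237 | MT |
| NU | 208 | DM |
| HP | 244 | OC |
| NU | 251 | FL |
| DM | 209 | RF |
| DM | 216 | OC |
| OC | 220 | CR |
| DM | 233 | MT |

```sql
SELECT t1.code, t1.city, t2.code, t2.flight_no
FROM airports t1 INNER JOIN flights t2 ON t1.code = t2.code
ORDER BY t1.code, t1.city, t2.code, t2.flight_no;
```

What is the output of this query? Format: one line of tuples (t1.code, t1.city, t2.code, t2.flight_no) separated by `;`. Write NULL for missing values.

INNER JOIN keeps only pairs where the ON condition holds.
Matching on t1.code = t2.code. A NULL in a compared column never satisfies the condition.
- t1 row (code=BQ): no match → dropped.
- t1 row (code=KW): no match → dropped.
- t1 row (code=PD): no match → dropped.
- t1 row (code=OC): matches 1 t2 row(s) → 1 output row(s).
- t1 row (code=EZ): no match → dropped.
- t1 row (code=PD): no match → dropped.
- t1 row (code=TH): no match → dropped.
- t1 row (code=EZ): no match → dropped.
- t1 row (code=NULL): no match → dropped.
After projecting and ordering:
t1.code | t1.city | t2.code | t2.flight_no
OC | Edison | OC | 220

(OC, Edison, OC, 220)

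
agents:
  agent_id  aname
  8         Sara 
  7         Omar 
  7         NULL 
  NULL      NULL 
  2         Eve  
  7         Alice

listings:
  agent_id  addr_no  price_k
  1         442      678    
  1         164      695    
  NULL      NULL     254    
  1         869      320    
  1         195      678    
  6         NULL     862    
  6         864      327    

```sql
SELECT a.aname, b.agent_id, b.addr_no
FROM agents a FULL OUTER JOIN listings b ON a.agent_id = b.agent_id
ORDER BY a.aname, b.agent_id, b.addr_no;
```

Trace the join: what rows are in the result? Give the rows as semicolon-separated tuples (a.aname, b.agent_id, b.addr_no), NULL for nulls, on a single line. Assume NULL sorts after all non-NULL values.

FULL OUTER JOIN keeps every row from both sides; unmatched rows get NULL for the other side's columns.
Matching on a.agent_id = b.agent_id. A NULL in a compared column never satisfies the condition.
- a row (agent_id=8): no match → kept, b columns NULL.
- a row (agent_id=7): no match → kept, b columns NULL.
- a row (agent_id=7): no match → kept, b columns NULL.
- a row (agent_id=NULL): no match → kept, b columns NULL.
- a row (agent_id=2): no match → kept, b columns NULL.
- a row (agent_id=7): no match → kept, b columns NULL.
- 7 b row(s) had no a match → kept, a columns NULL.

(Alice, NULL, NULL); (Eve, NULL, NULL); (Omar, NULL, NULL); (Sara, NULL, NULL); (NULL, 1, 164); (NULL, 1, 195); (NULL, 1, 442); (NULL, 1, 869); (NULL, 6, 864); (NULL, 6, NULL); (NULL, NULL, NULL); (NULL, NULL, NULL); (NULL, NULL, NULL)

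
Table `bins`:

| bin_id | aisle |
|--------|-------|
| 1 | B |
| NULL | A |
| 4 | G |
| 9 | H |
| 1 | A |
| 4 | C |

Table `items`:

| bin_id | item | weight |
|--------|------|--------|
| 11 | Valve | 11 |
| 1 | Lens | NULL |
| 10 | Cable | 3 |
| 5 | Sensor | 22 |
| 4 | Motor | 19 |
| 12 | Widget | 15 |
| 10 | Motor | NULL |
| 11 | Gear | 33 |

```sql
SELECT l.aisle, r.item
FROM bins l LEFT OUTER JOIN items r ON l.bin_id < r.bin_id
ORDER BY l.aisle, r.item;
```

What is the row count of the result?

32

LEFT JOIN keeps every row from `bins`; unmatched rows get NULL for `items`'s columns.
Matching on l.bin_id < r.bin_id. A NULL in a compared column never satisfies the condition.
- l row (bin_id=1): matches 7 r row(s) → 7 output row(s).
- l row (bin_id=NULL): no match → kept, r columns NULL.
- l row (bin_id=4): matches 6 r row(s) → 6 output row(s).
- l row (bin_id=9): matches 5 r row(s) → 5 output row(s).
- l row (bin_id=1): matches 7 r row(s) → 7 output row(s).
- l row (bin_id=4): matches 6 r row(s) → 6 output row(s).
Total: 31 matched + 1 padded = 32 rows.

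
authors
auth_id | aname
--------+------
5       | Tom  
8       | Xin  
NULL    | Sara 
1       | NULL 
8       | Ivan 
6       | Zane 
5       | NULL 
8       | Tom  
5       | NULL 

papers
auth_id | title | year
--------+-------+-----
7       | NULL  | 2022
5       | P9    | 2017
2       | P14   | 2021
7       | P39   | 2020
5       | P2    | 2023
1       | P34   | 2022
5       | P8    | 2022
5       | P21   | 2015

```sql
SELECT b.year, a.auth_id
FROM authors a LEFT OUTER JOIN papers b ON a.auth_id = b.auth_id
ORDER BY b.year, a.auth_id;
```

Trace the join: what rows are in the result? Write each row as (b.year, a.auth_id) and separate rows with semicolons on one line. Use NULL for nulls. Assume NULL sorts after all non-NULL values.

(2015, 5); (2015, 5); (2015, 5); (2017, 5); (2017, 5); (2017, 5); (2022, 1); (2022, 5); (2022, 5); (2022, 5); (2023, 5); (2023, 5); (2023, 5); (NULL, 6); (NULL, 8); (NULL, 8); (NULL, 8); (NULL, NULL)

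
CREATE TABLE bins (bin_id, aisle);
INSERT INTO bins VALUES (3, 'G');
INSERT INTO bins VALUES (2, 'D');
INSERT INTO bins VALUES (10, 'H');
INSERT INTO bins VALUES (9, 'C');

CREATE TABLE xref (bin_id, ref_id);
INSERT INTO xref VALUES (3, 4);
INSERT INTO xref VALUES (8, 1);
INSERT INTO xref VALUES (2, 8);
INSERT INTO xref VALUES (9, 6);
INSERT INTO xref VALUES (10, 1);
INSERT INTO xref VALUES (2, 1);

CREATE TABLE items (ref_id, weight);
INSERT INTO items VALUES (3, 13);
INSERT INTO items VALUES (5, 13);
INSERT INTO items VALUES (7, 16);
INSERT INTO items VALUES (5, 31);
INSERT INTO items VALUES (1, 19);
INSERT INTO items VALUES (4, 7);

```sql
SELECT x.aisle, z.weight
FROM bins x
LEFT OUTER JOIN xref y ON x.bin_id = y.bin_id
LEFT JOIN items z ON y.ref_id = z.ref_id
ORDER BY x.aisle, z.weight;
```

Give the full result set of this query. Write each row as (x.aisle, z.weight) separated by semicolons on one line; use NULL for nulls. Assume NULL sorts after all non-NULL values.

Joins associate left-to-right: bins LEFT JOIN xref on bin_id gives 5 intermediate row(s).
Then LEFT JOIN `items z` on ref_id: each of those 5 rows is kept; rows whose y.ref_id has no match in z get NULL for z's columns.

(C, NULL); (D, 19); (D, NULL); (G, 7); (H, 19)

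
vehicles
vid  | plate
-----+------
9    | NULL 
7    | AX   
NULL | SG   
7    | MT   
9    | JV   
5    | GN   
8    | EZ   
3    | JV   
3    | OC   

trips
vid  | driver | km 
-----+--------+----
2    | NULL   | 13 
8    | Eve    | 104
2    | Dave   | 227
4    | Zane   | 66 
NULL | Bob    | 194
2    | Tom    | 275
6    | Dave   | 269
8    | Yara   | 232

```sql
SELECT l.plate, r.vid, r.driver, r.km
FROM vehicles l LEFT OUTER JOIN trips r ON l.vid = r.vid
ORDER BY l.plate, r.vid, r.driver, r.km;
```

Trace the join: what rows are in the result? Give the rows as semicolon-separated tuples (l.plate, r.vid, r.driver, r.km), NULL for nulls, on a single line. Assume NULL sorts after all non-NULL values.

(AX, NULL, NULL, NULL); (EZ, 8, Eve, 104); (EZ, 8, Yara, 232); (GN, NULL, NULL, NULL); (JV, NULL, NULL, NULL); (JV, NULL, NULL, NULL); (MT, NULL, NULL, NULL); (OC, NULL, NULL, NULL); (SG, NULL, NULL, NULL); (NULL, NULL, NULL, NULL)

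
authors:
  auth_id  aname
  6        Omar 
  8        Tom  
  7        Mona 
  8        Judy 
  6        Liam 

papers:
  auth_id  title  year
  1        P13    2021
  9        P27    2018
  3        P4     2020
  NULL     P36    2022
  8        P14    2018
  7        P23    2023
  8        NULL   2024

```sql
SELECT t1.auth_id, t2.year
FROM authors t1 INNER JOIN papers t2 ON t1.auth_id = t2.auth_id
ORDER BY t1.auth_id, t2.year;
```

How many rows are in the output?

5

INNER JOIN keeps only pairs where the ON condition holds.
Matching on t1.auth_id = t2.auth_id. A NULL in a compared column never satisfies the condition.
- t1[0] auth_id=6 → no match; dropped.
- t1[1] auth_id=8 → 2 match(es) in t2 → 2 row(s).
- t1[2] auth_id=7 → 1 match(es) in t2 → 1 row(s).
- t1[3] auth_id=8 → 2 match(es) in t2 → 2 row(s).
- t1[4] auth_id=6 → no match; dropped.
Total: 5 rows.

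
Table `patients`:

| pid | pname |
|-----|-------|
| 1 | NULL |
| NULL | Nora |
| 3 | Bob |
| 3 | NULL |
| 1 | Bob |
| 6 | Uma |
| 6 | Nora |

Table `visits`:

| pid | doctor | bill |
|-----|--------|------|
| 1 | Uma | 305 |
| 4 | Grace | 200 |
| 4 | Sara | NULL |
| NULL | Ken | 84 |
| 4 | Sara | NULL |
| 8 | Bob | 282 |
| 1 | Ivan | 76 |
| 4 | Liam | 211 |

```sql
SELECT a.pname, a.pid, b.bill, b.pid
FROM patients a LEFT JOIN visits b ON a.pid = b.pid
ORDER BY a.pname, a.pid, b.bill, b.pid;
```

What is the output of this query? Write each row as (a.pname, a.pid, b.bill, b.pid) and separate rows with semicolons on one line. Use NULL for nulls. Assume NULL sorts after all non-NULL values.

(Bob, 1, 76, 1); (Bob, 1, 305, 1); (Bob, 3, NULL, NULL); (Nora, 6, NULL, NULL); (Nora, NULL, NULL, NULL); (Uma, 6, NULL, NULL); (NULL, 1, 76, 1); (NULL, 1, 305, 1); (NULL, 3, NULL, NULL)

LEFT JOIN keeps every row from `patients`; unmatched rows get NULL for `visits`'s columns.
Matching on a.pid = b.pid. A NULL in a compared column never satisfies the condition.
Matched pairs: 4; unmatched a rows kept: 5.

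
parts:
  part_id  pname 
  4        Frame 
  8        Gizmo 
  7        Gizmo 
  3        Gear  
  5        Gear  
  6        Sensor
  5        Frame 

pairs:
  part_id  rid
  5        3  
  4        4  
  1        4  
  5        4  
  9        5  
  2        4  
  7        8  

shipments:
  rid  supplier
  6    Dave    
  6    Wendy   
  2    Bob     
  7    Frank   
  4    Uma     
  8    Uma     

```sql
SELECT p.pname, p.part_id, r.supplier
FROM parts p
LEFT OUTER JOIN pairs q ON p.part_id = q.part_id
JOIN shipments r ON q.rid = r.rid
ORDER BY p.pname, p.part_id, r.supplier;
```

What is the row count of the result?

Evaluate left to right. First `parts p LEFT JOIN pairs q` on part_id: 9 row(s).
Then INNER JOIN `shipments r` on rid: keep only rows whose q.rid appears in r.
Result: 4 row(s).

4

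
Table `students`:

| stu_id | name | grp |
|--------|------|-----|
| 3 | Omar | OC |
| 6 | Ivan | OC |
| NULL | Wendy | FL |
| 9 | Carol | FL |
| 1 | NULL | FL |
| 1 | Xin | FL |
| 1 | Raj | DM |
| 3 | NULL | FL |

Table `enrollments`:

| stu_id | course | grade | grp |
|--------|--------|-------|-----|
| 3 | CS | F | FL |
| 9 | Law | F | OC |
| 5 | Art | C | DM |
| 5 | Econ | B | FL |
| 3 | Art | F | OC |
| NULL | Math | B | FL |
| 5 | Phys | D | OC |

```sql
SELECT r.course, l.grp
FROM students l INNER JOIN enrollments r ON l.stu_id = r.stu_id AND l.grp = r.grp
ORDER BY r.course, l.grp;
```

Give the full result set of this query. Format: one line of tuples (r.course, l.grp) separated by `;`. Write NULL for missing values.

(Art, OC); (CS, FL)

INNER JOIN keeps only pairs where the ON condition holds.
Matching on l.stu_id = r.stu_id AND l.grp = r.grp. A NULL in a compared column never satisfies the condition.
Matched pairs: 2.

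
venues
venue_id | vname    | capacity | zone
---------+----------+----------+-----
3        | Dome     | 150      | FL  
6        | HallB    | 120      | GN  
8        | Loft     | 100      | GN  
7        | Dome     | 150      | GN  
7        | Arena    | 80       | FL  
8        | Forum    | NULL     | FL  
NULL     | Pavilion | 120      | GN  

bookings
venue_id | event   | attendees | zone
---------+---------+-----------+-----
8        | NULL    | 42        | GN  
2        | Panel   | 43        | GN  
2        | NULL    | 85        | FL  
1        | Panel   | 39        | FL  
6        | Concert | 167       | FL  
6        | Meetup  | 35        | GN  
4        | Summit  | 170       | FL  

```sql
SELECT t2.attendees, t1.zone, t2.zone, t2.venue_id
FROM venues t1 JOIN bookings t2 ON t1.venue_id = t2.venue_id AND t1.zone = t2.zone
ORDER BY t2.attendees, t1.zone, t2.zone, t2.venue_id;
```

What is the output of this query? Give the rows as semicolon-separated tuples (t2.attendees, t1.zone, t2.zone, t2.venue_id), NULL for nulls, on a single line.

(35, GN, GN, 6); (42, GN, GN, 8)

INNER JOIN keeps only pairs where the ON condition holds.
Matching on t1.venue_id = t2.venue_id AND t1.zone = t2.zone. A NULL in a compared column never satisfies the condition.
Matched pairs: 2.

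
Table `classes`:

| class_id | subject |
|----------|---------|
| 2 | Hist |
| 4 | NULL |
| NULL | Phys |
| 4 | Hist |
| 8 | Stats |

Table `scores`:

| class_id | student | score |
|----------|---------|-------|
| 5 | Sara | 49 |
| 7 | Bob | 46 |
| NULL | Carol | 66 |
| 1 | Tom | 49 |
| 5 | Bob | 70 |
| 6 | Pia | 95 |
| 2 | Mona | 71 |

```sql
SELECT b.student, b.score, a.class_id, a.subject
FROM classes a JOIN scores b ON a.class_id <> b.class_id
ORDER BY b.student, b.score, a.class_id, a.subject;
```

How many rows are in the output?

INNER JOIN keeps only pairs where the ON condition holds.
Matching on a.class_id <> b.class_id. A NULL in a compared column never satisfies the condition.
Matched pairs: 23.
Total: 23 rows.

23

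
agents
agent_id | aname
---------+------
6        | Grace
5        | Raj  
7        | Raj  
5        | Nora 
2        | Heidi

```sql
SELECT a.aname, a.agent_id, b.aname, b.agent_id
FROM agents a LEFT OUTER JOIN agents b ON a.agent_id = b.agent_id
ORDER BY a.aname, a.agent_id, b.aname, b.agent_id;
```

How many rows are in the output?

7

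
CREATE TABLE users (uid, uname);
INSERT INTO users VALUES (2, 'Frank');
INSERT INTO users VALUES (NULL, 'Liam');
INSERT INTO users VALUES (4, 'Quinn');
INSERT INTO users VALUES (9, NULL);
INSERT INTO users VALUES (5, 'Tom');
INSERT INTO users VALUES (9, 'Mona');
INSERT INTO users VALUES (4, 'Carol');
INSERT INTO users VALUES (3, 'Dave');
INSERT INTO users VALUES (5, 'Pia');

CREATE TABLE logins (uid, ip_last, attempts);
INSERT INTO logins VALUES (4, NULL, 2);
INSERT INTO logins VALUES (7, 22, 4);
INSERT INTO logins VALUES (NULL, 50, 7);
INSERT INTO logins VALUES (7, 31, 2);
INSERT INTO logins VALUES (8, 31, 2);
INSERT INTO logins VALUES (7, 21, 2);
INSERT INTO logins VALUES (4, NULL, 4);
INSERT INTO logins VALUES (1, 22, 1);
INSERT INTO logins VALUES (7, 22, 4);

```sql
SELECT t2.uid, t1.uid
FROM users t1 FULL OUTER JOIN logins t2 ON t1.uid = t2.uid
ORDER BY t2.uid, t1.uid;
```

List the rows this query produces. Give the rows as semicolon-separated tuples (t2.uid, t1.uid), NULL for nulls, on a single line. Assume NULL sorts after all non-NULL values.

(1, NULL); (4, 4); (4, 4); (4, 4); (4, 4); (7, NULL); (7, NULL); (7, NULL); (7, NULL); (8, NULL); (NULL, 2); (NULL, 3); (NULL, 5); (NULL, 5); (NULL, 9); (NULL, 9); (NULL, NULL); (NULL, NULL)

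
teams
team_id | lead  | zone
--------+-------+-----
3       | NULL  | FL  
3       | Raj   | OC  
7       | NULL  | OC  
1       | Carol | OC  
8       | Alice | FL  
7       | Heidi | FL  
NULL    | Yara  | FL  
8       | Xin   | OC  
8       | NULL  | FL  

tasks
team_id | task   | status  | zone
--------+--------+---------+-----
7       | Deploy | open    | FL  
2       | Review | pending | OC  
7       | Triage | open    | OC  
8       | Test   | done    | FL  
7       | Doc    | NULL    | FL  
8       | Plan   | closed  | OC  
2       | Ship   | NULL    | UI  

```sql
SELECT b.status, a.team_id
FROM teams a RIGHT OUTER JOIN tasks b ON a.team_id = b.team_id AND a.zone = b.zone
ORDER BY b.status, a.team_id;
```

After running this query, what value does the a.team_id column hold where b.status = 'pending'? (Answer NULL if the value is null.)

NULL

RIGHT JOIN keeps every row from `tasks`; unmatched rows get NULL for `teams`'s columns.
Matching on a.team_id = b.team_id AND a.zone = b.zone. A NULL in a compared column never satisfies the condition.
- a[0] team_id=3, zone=FL → no match.
- a[1] team_id=3, zone=OC → no match.
- a[2] team_id=7, zone=OC → 1 match(es) in b → 1 row(s).
- a[3] team_id=1, zone=OC → no match.
- a[4] team_id=8, zone=FL → 1 match(es) in b → 1 row(s).
- a[5] team_id=7, zone=FL → 2 match(es) in b → 2 row(s).
- a[6] team_id=NULL, zone=FL → no match.
- a[7] team_id=8, zone=OC → 1 match(es) in b → 1 row(s).
- a[8] team_id=8, zone=FL → 1 match(es) in b → 1 row(s).
- plus 2 unmatched b row(s), each kept with NULL a columns.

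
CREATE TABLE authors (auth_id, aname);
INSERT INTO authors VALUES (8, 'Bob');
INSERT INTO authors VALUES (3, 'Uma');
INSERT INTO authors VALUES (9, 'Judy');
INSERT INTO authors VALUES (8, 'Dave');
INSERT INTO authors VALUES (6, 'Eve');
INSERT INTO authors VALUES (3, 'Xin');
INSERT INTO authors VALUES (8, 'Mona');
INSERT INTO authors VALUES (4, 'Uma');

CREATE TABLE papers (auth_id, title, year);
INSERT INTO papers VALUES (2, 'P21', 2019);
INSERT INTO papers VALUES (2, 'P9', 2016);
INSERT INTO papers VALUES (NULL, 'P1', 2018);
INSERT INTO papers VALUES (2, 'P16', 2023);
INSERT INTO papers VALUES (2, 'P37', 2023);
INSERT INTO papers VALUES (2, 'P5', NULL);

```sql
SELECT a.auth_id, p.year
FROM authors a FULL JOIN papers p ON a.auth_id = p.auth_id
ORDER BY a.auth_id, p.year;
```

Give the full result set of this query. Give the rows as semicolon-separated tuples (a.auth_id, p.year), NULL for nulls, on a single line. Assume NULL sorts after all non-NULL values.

(3, NULL); (3, NULL); (4, NULL); (6, NULL); (8, NULL); (8, NULL); (8, NULL); (9, NULL); (NULL, 2016); (NULL, 2018); (NULL, 2019); (NULL, 2023); (NULL, 2023); (NULL, NULL)

FULL OUTER JOIN keeps every row from both sides; unmatched rows get NULL for the other side's columns.
Matching on a.auth_id = p.auth_id. A NULL in a compared column never satisfies the condition.
- a[0] auth_id=8 → no match; kept with NULLs on the p side.
- a[1] auth_id=3 → no match; kept with NULLs on the p side.
- a[2] auth_id=9 → no match; kept with NULLs on the p side.
- a[3] auth_id=8 → no match; kept with NULLs on the p side.
- a[4] auth_id=6 → no match; kept with NULLs on the p side.
- a[5] auth_id=3 → no match; kept with NULLs on the p side.
- a[6] auth_id=8 → no match; kept with NULLs on the p side.
- a[7] auth_id=4 → no match; kept with NULLs on the p side.
- 6 p row(s) had no a match → kept, a columns NULL.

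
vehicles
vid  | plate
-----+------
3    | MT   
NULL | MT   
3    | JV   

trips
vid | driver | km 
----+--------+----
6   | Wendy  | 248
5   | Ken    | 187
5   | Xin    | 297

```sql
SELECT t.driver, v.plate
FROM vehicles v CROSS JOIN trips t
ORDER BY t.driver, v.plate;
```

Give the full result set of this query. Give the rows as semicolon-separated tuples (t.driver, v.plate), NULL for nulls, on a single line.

CROSS JOIN pairs every row of `vehicles` with every row of `trips`: 3 × 3 = 9 rows.
After projecting and ordering:
t.driver | v.plate
Ken | JV
Ken | MT
Ken | MT
Wendy | JV
Wendy | MT
Wendy | MT
Xin | JV
Xin | MT
Xin | MT

(Ken, JV); (Ken, MT); (Ken, MT); (Wendy, JV); (Wendy, MT); (Wendy, MT); (Xin, JV); (Xin, MT); (Xin, MT)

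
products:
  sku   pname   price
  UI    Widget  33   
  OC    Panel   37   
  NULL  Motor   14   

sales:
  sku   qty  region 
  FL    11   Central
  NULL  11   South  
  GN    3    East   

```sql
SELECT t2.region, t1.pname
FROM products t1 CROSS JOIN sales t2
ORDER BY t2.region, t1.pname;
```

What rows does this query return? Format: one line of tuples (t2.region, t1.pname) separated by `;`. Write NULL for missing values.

(Central, Motor); (Central, Panel); (Central, Widget); (East, Motor); (East, Panel); (East, Widget); (South, Motor); (South, Panel); (South, Widget)

CROSS JOIN pairs every row of `products` with every row of `sales`: 3 × 3 = 9 rows.
After projecting and ordering:
t2.region | t1.pname
Central | Motor
Central | Panel
Central | Widget
East | Motor
East | Panel
East | Widget
South | Motor
South | Panel
South | Widget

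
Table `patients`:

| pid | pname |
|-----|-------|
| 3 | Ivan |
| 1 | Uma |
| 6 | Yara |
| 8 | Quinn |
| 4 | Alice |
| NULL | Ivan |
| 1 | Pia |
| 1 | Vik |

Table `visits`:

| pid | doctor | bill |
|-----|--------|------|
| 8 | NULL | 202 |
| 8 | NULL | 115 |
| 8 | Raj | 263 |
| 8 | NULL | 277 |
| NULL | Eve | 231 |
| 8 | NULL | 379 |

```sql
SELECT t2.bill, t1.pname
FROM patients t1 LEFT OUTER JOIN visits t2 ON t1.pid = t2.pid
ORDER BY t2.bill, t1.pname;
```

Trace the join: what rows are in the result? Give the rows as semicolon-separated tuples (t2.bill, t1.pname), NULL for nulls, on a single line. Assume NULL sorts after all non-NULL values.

(115, Quinn); (202, Quinn); (263, Quinn); (277, Quinn); (379, Quinn); (NULL, Alice); (NULL, Ivan); (NULL, Ivan); (NULL, Pia); (NULL, Uma); (NULL, Vik); (NULL, Yara)

LEFT JOIN keeps every row from `patients`; unmatched rows get NULL for `visits`'s columns.
Matching on t1.pid = t2.pid. A NULL in a compared column never satisfies the condition.
- t1 row (pid=3): no match → kept, t2 columns NULL.
- t1 row (pid=1): no match → kept, t2 columns NULL.
- t1 row (pid=6): no match → kept, t2 columns NULL.
- t1 row (pid=8): matches 5 t2 row(s) → 5 output row(s).
- t1 row (pid=4): no match → kept, t2 columns NULL.
- t1 row (pid=NULL): no match → kept, t2 columns NULL.
- t1 row (pid=1): no match → kept, t2 columns NULL.
- t1 row (pid=1): no match → kept, t2 columns NULL.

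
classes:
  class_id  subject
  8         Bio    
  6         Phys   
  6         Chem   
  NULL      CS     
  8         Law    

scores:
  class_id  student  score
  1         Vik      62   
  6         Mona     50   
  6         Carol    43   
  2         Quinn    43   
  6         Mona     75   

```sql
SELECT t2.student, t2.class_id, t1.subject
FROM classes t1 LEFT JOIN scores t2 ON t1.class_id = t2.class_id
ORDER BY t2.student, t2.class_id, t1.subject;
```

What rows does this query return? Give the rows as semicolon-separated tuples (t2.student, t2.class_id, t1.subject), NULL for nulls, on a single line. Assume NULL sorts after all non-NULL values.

(Carol, 6, Chem); (Carol, 6, Phys); (Mona, 6, Chem); (Mona, 6, Chem); (Mona, 6, Phys); (Mona, 6, Phys); (NULL, NULL, Bio); (NULL, NULL, CS); (NULL, NULL, Law)

LEFT JOIN keeps every row from `classes`; unmatched rows get NULL for `scores`'s columns.
Matching on t1.class_id = t2.class_id. A NULL in a compared column never satisfies the condition.
Matched pairs: 6; unmatched t1 rows kept: 3.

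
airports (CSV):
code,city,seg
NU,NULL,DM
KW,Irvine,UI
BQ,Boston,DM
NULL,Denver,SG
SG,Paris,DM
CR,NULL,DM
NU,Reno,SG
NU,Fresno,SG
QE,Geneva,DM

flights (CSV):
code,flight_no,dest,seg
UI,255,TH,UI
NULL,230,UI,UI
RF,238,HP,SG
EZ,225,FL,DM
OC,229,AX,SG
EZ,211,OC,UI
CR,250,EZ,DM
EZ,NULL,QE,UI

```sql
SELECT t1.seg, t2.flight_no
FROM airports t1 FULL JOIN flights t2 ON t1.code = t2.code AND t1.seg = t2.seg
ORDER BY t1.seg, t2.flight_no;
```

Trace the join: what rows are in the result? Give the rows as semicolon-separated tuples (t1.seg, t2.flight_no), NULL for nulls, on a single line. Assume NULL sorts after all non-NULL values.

FULL OUTER JOIN keeps every row from both sides; unmatched rows get NULL for the other side's columns.
Matching on t1.code = t2.code AND t1.seg = t2.seg. A NULL in a compared column never satisfies the condition.
Matched pairs: 1; unmatched t1 rows kept: 8; unmatched t2 rows kept: 7.

(DM, 250); (DM, NULL); (DM, NULL); (DM, NULL); (DM, NULL); (SG, NULL); (SG, NULL); (SG, NULL); (UI, NULL); (NULL, 211); (NULL, 225); (NULL, 229); (NULL, 230); (NULL, 238); (NULL, 255); (NULL, NULL)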